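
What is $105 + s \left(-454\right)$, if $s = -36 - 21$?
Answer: $25983$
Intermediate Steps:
$s = -57$ ($s = -36 - 21 = -57$)
$105 + s \left(-454\right) = 105 - -25878 = 105 + 25878 = 25983$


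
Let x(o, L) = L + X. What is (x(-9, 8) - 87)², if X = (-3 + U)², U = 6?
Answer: 4900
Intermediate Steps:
X = 9 (X = (-3 + 6)² = 3² = 9)
x(o, L) = 9 + L (x(o, L) = L + 9 = 9 + L)
(x(-9, 8) - 87)² = ((9 + 8) - 87)² = (17 - 87)² = (-70)² = 4900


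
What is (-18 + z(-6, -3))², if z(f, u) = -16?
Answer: 1156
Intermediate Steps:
(-18 + z(-6, -3))² = (-18 - 16)² = (-34)² = 1156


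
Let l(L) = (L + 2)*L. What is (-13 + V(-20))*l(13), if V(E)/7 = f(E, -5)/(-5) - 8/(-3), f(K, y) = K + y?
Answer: 7930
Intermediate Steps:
l(L) = L*(2 + L) (l(L) = (2 + L)*L = L*(2 + L))
V(E) = 77/3 - 7*E/5 (V(E) = 7*((E - 5)/(-5) - 8/(-3)) = 7*((-5 + E)*(-⅕) - 8*(-⅓)) = 7*((1 - E/5) + 8/3) = 7*(11/3 - E/5) = 77/3 - 7*E/5)
(-13 + V(-20))*l(13) = (-13 + (77/3 - 7/5*(-20)))*(13*(2 + 13)) = (-13 + (77/3 + 28))*(13*15) = (-13 + 161/3)*195 = (122/3)*195 = 7930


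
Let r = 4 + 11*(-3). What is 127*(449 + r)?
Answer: 53340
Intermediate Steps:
r = -29 (r = 4 - 33 = -29)
127*(449 + r) = 127*(449 - 29) = 127*420 = 53340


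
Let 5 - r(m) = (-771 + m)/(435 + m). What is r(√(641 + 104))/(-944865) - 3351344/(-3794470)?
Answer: 5968298190568597/6757501622617440 + 67*√745/9893786400 ≈ 0.88321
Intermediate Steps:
r(m) = 5 - (-771 + m)/(435 + m)
r(√(641 + 104))/(-944865) - 3351344/(-3794470) = (2*(1473 + 2*√(641 + 104))/(435 + √(641 + 104)))/(-944865) - 3351344/(-3794470) = (2*(1473 + 2*√745)/(435 + √745))*(-1/944865) - 3351344*(-1/3794470) = -2*(1473 + 2*√745)/(944865*(435 + √745)) + 1675672/1897235 = 1675672/1897235 - 2*(1473 + 2*√745)/(944865*(435 + √745))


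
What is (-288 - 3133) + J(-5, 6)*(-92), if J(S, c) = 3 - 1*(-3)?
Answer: -3973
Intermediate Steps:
J(S, c) = 6 (J(S, c) = 3 + 3 = 6)
(-288 - 3133) + J(-5, 6)*(-92) = (-288 - 3133) + 6*(-92) = -3421 - 552 = -3973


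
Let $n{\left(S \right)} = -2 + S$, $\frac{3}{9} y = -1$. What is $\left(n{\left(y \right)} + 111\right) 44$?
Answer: $4664$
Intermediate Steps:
$y = -3$ ($y = 3 \left(-1\right) = -3$)
$\left(n{\left(y \right)} + 111\right) 44 = \left(\left(-2 - 3\right) + 111\right) 44 = \left(-5 + 111\right) 44 = 106 \cdot 44 = 4664$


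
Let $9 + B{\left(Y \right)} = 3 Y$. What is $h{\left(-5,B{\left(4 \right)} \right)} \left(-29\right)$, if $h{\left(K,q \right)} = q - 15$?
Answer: $348$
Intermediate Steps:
$B{\left(Y \right)} = -9 + 3 Y$
$h{\left(K,q \right)} = -15 + q$ ($h{\left(K,q \right)} = q - 15 = -15 + q$)
$h{\left(-5,B{\left(4 \right)} \right)} \left(-29\right) = \left(-15 + \left(-9 + 3 \cdot 4\right)\right) \left(-29\right) = \left(-15 + \left(-9 + 12\right)\right) \left(-29\right) = \left(-15 + 3\right) \left(-29\right) = \left(-12\right) \left(-29\right) = 348$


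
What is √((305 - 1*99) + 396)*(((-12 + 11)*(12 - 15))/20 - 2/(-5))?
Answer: 11*√602/20 ≈ 13.495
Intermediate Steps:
√((305 - 1*99) + 396)*(((-12 + 11)*(12 - 15))/20 - 2/(-5)) = √((305 - 99) + 396)*(-1*(-3)*(1/20) - 2*(-⅕)) = √(206 + 396)*(3*(1/20) + ⅖) = √602*(3/20 + ⅖) = √602*(11/20) = 11*√602/20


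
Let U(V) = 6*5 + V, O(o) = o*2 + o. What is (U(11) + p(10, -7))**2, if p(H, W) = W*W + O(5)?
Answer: 11025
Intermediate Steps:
O(o) = 3*o (O(o) = 2*o + o = 3*o)
U(V) = 30 + V
p(H, W) = 15 + W**2 (p(H, W) = W*W + 3*5 = W**2 + 15 = 15 + W**2)
(U(11) + p(10, -7))**2 = ((30 + 11) + (15 + (-7)**2))**2 = (41 + (15 + 49))**2 = (41 + 64)**2 = 105**2 = 11025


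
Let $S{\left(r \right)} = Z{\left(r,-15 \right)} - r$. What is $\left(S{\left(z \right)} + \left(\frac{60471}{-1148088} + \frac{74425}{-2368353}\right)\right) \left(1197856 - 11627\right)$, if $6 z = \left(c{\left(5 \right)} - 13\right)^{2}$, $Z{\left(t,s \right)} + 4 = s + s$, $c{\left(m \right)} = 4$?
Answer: $- \frac{3935386244080167833}{69719939976} \approx -5.6446 \cdot 10^{7}$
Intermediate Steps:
$Z{\left(t,s \right)} = -4 + 2 s$ ($Z{\left(t,s \right)} = -4 + \left(s + s\right) = -4 + 2 s$)
$z = \frac{27}{2}$ ($z = \frac{\left(4 - 13\right)^{2}}{6} = \frac{\left(-9\right)^{2}}{6} = \frac{1}{6} \cdot 81 = \frac{27}{2} \approx 13.5$)
$S{\left(r \right)} = -34 - r$ ($S{\left(r \right)} = \left(-4 + 2 \left(-15\right)\right) - r = \left(-4 - 30\right) - r = -34 - r$)
$\left(S{\left(z \right)} + \left(\frac{60471}{-1148088} + \frac{74425}{-2368353}\right)\right) \left(1197856 - 11627\right) = \left(\left(-34 - \frac{27}{2}\right) + \left(\frac{60471}{-1148088} + \frac{74425}{-2368353}\right)\right) \left(1197856 - 11627\right) = \left(\left(-34 - \frac{27}{2}\right) + \left(60471 \left(- \frac{1}{1148088}\right) + 74425 \left(- \frac{1}{2368353}\right)\right)\right) 1186229 = \left(- \frac{95}{2} - \frac{5863157017}{69719939976}\right) 1186229 = \left(- \frac{3317560305877}{69719939976}\right) 1186229 = - \frac{3935386244080167833}{69719939976}$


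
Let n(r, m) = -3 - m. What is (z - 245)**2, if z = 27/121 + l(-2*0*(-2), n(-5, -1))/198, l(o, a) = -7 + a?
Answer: 3510207009/58564 ≈ 59938.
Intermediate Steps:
z = 43/242 (z = 27/121 + (-7 + (-3 - 1*(-1)))/198 = 27*(1/121) + (-7 + (-3 + 1))*(1/198) = 27/121 + (-7 - 2)*(1/198) = 27/121 - 9*1/198 = 27/121 - 1/22 = 43/242 ≈ 0.17769)
(z - 245)**2 = (43/242 - 245)**2 = (-59247/242)**2 = 3510207009/58564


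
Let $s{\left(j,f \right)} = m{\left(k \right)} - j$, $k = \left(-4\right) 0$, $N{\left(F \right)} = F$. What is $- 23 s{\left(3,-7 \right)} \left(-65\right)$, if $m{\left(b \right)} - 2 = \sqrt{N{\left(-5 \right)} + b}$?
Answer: $-1495 + 1495 i \sqrt{5} \approx -1495.0 + 3342.9 i$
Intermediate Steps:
$k = 0$
$m{\left(b \right)} = 2 + \sqrt{-5 + b}$
$s{\left(j,f \right)} = 2 - j + i \sqrt{5}$ ($s{\left(j,f \right)} = \left(2 + \sqrt{-5 + 0}\right) - j = \left(2 + \sqrt{-5}\right) - j = \left(2 + i \sqrt{5}\right) - j = 2 - j + i \sqrt{5}$)
$- 23 s{\left(3,-7 \right)} \left(-65\right) = - 23 \left(2 - 3 + i \sqrt{5}\right) \left(-65\right) = - 23 \left(-1 + i \sqrt{5}\right) \left(-65\right) = \left(23 - 23 i \sqrt{5}\right) \left(-65\right) = -1495 + 1495 i \sqrt{5}$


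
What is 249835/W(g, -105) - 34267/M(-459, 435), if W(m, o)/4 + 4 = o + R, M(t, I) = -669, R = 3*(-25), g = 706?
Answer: -141919103/492384 ≈ -288.23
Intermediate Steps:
R = -75
W(m, o) = -316 + 4*o (W(m, o) = -16 + 4*(o - 75) = -16 + 4*(-75 + o) = -16 + (-300 + 4*o) = -316 + 4*o)
249835/W(g, -105) - 34267/M(-459, 435) = 249835/(-316 + 4*(-105)) - 34267/(-669) = 249835/(-316 - 420) - 34267*(-1/669) = 249835/(-736) + 34267/669 = 249835*(-1/736) + 34267/669 = -249835/736 + 34267/669 = -141919103/492384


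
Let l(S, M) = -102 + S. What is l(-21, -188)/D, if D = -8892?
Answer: 41/2964 ≈ 0.013833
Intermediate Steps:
l(-21, -188)/D = (-102 - 21)/(-8892) = -123*(-1/8892) = 41/2964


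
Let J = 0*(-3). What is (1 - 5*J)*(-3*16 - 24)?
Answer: -72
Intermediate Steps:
J = 0
(1 - 5*J)*(-3*16 - 24) = (1 - 5*0)*(-3*16 - 24) = (1 + 0)*(-48 - 24) = 1*(-72) = -72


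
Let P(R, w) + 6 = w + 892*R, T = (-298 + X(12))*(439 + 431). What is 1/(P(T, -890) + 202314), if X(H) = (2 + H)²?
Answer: -1/78954662 ≈ -1.2665e-8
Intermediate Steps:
T = -88740 (T = (-298 + (2 + 12)²)*(439 + 431) = (-298 + 14²)*870 = (-298 + 196)*870 = -102*870 = -88740)
P(R, w) = -6 + w + 892*R (P(R, w) = -6 + (w + 892*R) = -6 + w + 892*R)
1/(P(T, -890) + 202314) = 1/((-6 - 890 + 892*(-88740)) + 202314) = 1/((-6 - 890 - 79156080) + 202314) = 1/(-79156976 + 202314) = 1/(-78954662) = -1/78954662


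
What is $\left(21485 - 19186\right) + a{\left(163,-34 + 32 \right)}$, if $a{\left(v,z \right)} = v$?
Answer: $2462$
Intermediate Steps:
$\left(21485 - 19186\right) + a{\left(163,-34 + 32 \right)} = \left(21485 - 19186\right) + 163 = 2299 + 163 = 2462$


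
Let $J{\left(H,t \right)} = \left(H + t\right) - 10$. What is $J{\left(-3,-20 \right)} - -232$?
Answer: $199$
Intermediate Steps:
$J{\left(H,t \right)} = -10 + H + t$
$J{\left(-3,-20 \right)} - -232 = \left(-10 - 3 - 20\right) - -232 = -33 + 232 = 199$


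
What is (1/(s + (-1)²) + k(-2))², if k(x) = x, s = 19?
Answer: 1521/400 ≈ 3.8025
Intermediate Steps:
(1/(s + (-1)²) + k(-2))² = (1/(19 + (-1)²) - 2)² = (1/(19 + 1) - 2)² = (1/20 - 2)² = (-39/20)² = 1521/400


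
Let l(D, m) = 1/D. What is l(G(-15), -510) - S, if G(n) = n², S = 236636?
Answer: -53243099/225 ≈ -2.3664e+5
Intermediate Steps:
l(G(-15), -510) - S = 1/((-15)²) - 1*236636 = 1/225 - 236636 = -53243099/225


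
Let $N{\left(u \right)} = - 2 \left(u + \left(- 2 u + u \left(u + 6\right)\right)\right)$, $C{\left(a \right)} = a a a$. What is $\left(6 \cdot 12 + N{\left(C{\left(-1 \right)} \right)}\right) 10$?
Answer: $800$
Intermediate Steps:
$C{\left(a \right)} = a^{3}$ ($C{\left(a \right)} = a^{2} a = a^{3}$)
$N{\left(u \right)} = 2 u - 2 u \left(6 + u\right)$ ($N{\left(u \right)} = - 2 \left(u + \left(- 2 u + u \left(6 + u\right)\right)\right) = - 2 \left(- u + u \left(6 + u\right)\right) = 2 u - 2 u \left(6 + u\right)$)
$\left(6 \cdot 12 + N{\left(C{\left(-1 \right)} \right)}\right) 10 = \left(6 \cdot 12 - 2 \left(-1\right)^{3} \left(5 + \left(-1\right)^{3}\right)\right) 10 = \left(72 - - 2 \left(5 - 1\right)\right) 10 = \left(72 - \left(-2\right) 4\right) 10 = \left(72 + 8\right) 10 = 80 \cdot 10 = 800$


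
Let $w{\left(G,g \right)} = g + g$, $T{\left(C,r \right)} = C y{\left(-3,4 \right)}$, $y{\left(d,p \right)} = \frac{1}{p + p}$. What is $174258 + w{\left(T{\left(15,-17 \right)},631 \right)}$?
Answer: $175520$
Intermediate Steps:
$y{\left(d,p \right)} = \frac{1}{2 p}$
$T{\left(C,r \right)} = \frac{C}{8}$ ($T{\left(C,r \right)} = C \frac{1}{2 \cdot 4} = C \frac{1}{2} \cdot \frac{1}{4} = C \frac{1}{8} = \frac{C}{8}$)
$w{\left(G,g \right)} = 2 g$
$174258 + w{\left(T{\left(15,-17 \right)},631 \right)} = 174258 + 2 \cdot 631 = 174258 + 1262 = 175520$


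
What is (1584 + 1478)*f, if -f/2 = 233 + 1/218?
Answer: -155534290/109 ≈ -1.4269e+6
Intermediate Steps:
f = -50795/109 (f = -2*(233 + 1/218) = -2*50795/218 = -50795/109 ≈ -466.01)
(1584 + 1478)*f = (1584 + 1478)*(-50795/109) = 3062*(-50795/109) = -155534290/109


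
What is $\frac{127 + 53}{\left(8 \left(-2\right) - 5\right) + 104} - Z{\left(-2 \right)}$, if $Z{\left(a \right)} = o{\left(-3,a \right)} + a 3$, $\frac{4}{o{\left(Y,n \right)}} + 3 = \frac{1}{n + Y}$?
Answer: $\frac{3127}{332} \approx 9.4187$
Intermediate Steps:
$o{\left(Y,n \right)} = \frac{4}{-3 + \frac{1}{Y + n}}$ ($o{\left(Y,n \right)} = \frac{4}{-3 + \frac{1}{n + Y}} = \frac{4}{-3 + \frac{1}{Y + n}}$)
$Z{\left(a \right)} = 3 a + \frac{4 \left(3 - a\right)}{-10 + 3 a}$ ($Z{\left(a \right)} = \frac{4 \left(\left(-1\right) \left(-3\right) - a\right)}{-1 + 3 \left(-3\right) + 3 a} + a 3 = \frac{4 \left(3 - a\right)}{-1 - 9 + 3 a} + 3 a = \frac{4 \left(3 - a\right)}{-10 + 3 a} + 3 a = 3 a + \frac{4 \left(3 - a\right)}{-10 + 3 a}$)
$\frac{127 + 53}{\left(8 \left(-2\right) - 5\right) + 104} - Z{\left(-2 \right)} = \frac{127 + 53}{\left(8 \left(-2\right) - 5\right) + 104} - \frac{12 - -68 + 9 \left(-2\right)^{2}}{-10 + 3 \left(-2\right)} = \frac{180}{\left(-16 - 5\right) + 104} - \frac{12 + 68 + 9 \cdot 4}{-10 - 6} = \frac{180}{-21 + 104} - \frac{12 + 68 + 36}{-16} = \frac{180}{83} - \left(- \frac{1}{16}\right) 116 = 180 \cdot \frac{1}{83} - - \frac{29}{4} = \frac{180}{83} + \frac{29}{4} = \frac{3127}{332}$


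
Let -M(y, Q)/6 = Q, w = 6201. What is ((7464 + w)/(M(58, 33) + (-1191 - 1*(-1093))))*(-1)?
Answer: 13665/296 ≈ 46.166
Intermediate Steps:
M(y, Q) = -6*Q
((7464 + w)/(M(58, 33) + (-1191 - 1*(-1093))))*(-1) = ((7464 + 6201)/(-6*33 + (-1191 - 1*(-1093))))*(-1) = (13665/(-198 + (-1191 + 1093)))*(-1) = (13665/(-198 - 98))*(-1) = (13665/(-296))*(-1) = (13665*(-1/296))*(-1) = -13665/296*(-1) = 13665/296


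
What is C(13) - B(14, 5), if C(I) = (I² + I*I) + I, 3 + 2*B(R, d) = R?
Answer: 691/2 ≈ 345.50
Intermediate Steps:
B(R, d) = -3/2 + R/2
C(I) = I + 2*I² (C(I) = (I² + I²) + I = 2*I² + I = I + 2*I²)
C(13) - B(14, 5) = 13*(1 + 2*13) - (-3/2 + (½)*14) = 13*(1 + 26) - (-3/2 + 7) = 13*27 - 1*11/2 = 351 - 11/2 = 691/2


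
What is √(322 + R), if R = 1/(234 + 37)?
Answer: √23648273/271 ≈ 17.944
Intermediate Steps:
R = 1/271 ≈ 0.0036900
√(322 + R) = √(322 + 1/271) = √(87263/271) = √23648273/271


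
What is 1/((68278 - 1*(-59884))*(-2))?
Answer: -1/256324 ≈ -3.9013e-6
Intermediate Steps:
1/((68278 - 1*(-59884))*(-2)) = 1/((68278 + 59884)*(-2)) = 1/(128162*(-2)) = 1/(-256324) = -1/256324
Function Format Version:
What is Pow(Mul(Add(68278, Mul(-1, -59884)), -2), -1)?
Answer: Rational(-1, 256324) ≈ -3.9013e-6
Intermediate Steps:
Pow(Mul(Add(68278, Mul(-1, -59884)), -2), -1) = Pow(Mul(Add(68278, 59884), -2), -1) = Pow(Mul(128162, -2), -1) = Pow(-256324, -1) = Rational(-1, 256324)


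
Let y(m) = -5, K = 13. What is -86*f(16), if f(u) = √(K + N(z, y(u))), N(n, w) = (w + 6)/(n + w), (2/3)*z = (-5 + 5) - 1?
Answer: -86*√2171/13 ≈ -308.24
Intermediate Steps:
z = -3/2 (z = 3*((-5 + 5) - 1)/2 = 3*(0 - 1)/2 = (3/2)*(-1) = -3/2 ≈ -1.5000)
N(n, w) = (6 + w)/(n + w)
f(u) = √2171/13 (f(u) = √(13 + (6 - 5)/(-3/2 - 5)) = √(13 + 1/(-13/2)) = √(13 - 2/13*1) = √(13 - 2/13) = √(167/13) = √2171/13)
-86*f(16) = -86*√2171/13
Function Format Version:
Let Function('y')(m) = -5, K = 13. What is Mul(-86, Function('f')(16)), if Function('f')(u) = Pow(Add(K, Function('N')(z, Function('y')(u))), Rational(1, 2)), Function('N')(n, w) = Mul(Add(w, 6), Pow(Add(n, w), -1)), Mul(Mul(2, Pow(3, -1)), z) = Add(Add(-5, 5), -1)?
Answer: Mul(Rational(-86, 13), Pow(2171, Rational(1, 2))) ≈ -308.24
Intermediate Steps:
z = Rational(-3, 2) (z = Mul(Rational(3, 2), Add(Add(-5, 5), -1)) = Mul(Rational(3, 2), Add(0, -1)) = Mul(Rational(3, 2), -1) = Rational(-3, 2) ≈ -1.5000)
Function('N')(n, w) = Mul(Pow(Add(n, w), -1), Add(6, w)) (Function('N')(n, w) = Mul(Add(6, w), Pow(Add(n, w), -1)) = Mul(Pow(Add(n, w), -1), Add(6, w)))
Function('f')(u) = Mul(Rational(1, 13), Pow(2171, Rational(1, 2))) (Function('f')(u) = Pow(Add(13, Mul(Pow(Add(Rational(-3, 2), -5), -1), Add(6, -5))), Rational(1, 2)) = Pow(Add(13, Mul(Pow(Rational(-13, 2), -1), 1)), Rational(1, 2)) = Pow(Add(13, Mul(Rational(-2, 13), 1)), Rational(1, 2)) = Pow(Add(13, Rational(-2, 13)), Rational(1, 2)) = Pow(Rational(167, 13), Rational(1, 2)) = Mul(Rational(1, 13), Pow(2171, Rational(1, 2))))
Mul(-86, Function('f')(16)) = Mul(-86, Mul(Rational(1, 13), Pow(2171, Rational(1, 2)))) = Mul(Rational(-86, 13), Pow(2171, Rational(1, 2)))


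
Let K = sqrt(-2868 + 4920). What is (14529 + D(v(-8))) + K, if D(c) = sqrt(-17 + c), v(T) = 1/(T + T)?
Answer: 14529 + 6*sqrt(57) + I*sqrt(273)/4 ≈ 14574.0 + 4.1307*I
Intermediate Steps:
v(T) = 1/(2*T)
K = 6*sqrt(57) (K = sqrt(2052) = 6*sqrt(57) ≈ 45.299)
(14529 + D(v(-8))) + K = (14529 + sqrt(-17 + (1/2)/(-8))) + 6*sqrt(57) = (14529 + sqrt(-17 + (1/2)*(-1/8))) + 6*sqrt(57) = (14529 + sqrt(-17 - 1/16)) + 6*sqrt(57) = (14529 + sqrt(-273/16)) + 6*sqrt(57) = (14529 + I*sqrt(273)/4) + 6*sqrt(57) = 14529 + 6*sqrt(57) + I*sqrt(273)/4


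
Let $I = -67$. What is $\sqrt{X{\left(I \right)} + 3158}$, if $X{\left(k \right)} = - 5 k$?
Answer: $\sqrt{3493} \approx 59.102$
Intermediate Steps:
$\sqrt{X{\left(I \right)} + 3158} = \sqrt{\left(-5\right) \left(-67\right) + 3158} = \sqrt{335 + 3158} = \sqrt{3493}$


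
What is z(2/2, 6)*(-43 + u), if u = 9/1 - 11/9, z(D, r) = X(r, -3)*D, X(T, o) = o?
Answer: 317/3 ≈ 105.67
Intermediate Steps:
z(D, r) = -3*D
u = 70/9 (u = 9*1 - 11*1/9 = 9 - 11/9 = 70/9 ≈ 7.7778)
z(2/2, 6)*(-43 + u) = (-6/2)*(-43 + 70/9) = -6/2*(-317/9) = -3*1*(-317/9) = -3*(-317/9) = 317/3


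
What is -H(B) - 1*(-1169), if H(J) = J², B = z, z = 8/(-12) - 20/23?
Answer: 5554373/4761 ≈ 1166.6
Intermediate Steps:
z = -106/69 (z = 8*(-1/12) - 20*1/23 = -⅔ - 20/23 = -106/69 ≈ -1.5362)
B = -106/69 ≈ -1.5362
-H(B) - 1*(-1169) = -(-106/69)² - 1*(-1169) = -1*11236/4761 + 1169 = -11236/4761 + 1169 = 5554373/4761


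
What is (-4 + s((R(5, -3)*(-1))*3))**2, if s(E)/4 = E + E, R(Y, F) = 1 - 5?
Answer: 8464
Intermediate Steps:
R(Y, F) = -4
s(E) = 8*E (s(E) = 4*(E + E) = 4*(2*E) = 8*E)
(-4 + s((R(5, -3)*(-1))*3))**2 = (-4 + 8*(-4*(-1)*3))**2 = (-4 + 8*(4*3))**2 = (-4 + 8*12)**2 = (-4 + 96)**2 = 92**2 = 8464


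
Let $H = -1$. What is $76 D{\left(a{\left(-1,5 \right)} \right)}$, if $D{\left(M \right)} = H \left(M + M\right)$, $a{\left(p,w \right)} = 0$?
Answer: $0$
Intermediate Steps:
$D{\left(M \right)} = - 2 M$ ($D{\left(M \right)} = - (M + M) = - 2 M$)
$76 D{\left(a{\left(-1,5 \right)} \right)} = 76 \left(\left(-2\right) 0\right) = 76 \cdot 0 = 0$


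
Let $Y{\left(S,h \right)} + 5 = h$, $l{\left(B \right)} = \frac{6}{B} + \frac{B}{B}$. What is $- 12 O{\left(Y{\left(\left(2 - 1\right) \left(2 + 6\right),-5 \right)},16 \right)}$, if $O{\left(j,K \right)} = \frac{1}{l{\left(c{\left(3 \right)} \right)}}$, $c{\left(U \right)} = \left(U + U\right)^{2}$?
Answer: $- \frac{72}{7} \approx -10.286$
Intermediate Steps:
$c{\left(U \right)} = 4 U^{2}$ ($c{\left(U \right)} = \left(2 U\right)^{2} = 4 U^{2}$)
$l{\left(B \right)} = 1 + \frac{6}{B}$ ($l{\left(B \right)} = \frac{6}{B} + 1 = 1 + \frac{6}{B}$)
$Y{\left(S,h \right)} = -5 + h$
$O{\left(j,K \right)} = \frac{6}{7}$ ($O{\left(j,K \right)} = \frac{1}{\frac{1}{4 \cdot 3^{2}} \left(6 + 4 \cdot 3^{2}\right)} = \frac{1}{\frac{1}{4 \cdot 9} \left(6 + 4 \cdot 9\right)} = \frac{1}{\frac{1}{36} \left(6 + 36\right)} = \frac{1}{\frac{1}{36} \cdot 42} = \frac{1}{\frac{7}{6}} = \frac{6}{7}$)
$- 12 O{\left(Y{\left(\left(2 - 1\right) \left(2 + 6\right),-5 \right)},16 \right)} = \left(-12\right) \frac{6}{7} = - \frac{72}{7}$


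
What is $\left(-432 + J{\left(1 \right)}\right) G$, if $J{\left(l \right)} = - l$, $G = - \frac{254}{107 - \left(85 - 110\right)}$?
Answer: $\frac{54991}{66} \approx 833.2$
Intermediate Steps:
$G = - \frac{127}{66}$ ($G = - \frac{254}{107 - -25} = - \frac{254}{107 + 25} = - \frac{254}{132} = \left(-254\right) \frac{1}{132} = - \frac{127}{66} \approx -1.9242$)
$\left(-432 + J{\left(1 \right)}\right) G = \left(-432 - 1\right) \left(- \frac{127}{66}\right) = \left(-433\right) \left(- \frac{127}{66}\right) = \frac{54991}{66}$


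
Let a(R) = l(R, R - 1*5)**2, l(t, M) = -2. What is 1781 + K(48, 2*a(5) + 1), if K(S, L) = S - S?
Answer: 1781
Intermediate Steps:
a(R) = 4 (a(R) = (-2)**2 = 4)
K(S, L) = 0
1781 + K(48, 2*a(5) + 1) = 1781 + 0 = 1781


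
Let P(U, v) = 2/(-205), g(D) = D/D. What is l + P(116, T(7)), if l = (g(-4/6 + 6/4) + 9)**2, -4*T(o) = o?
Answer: 20498/205 ≈ 99.990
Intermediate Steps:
g(D) = 1
T(o) = -o/4
P(U, v) = -2/205 (P(U, v) = 2*(-1/205) = -2/205)
l = 100 (l = (1 + 9)**2 = 10**2 = 100)
l + P(116, T(7)) = 100 - 2/205 = 20498/205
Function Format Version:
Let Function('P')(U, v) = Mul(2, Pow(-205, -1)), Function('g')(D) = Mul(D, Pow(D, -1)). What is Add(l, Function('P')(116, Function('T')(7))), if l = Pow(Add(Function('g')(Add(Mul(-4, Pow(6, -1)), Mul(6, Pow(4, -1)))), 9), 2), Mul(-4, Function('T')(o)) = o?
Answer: Rational(20498, 205) ≈ 99.990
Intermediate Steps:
Function('g')(D) = 1
Function('T')(o) = Mul(Rational(-1, 4), o)
Function('P')(U, v) = Rational(-2, 205) (Function('P')(U, v) = Mul(2, Rational(-1, 205)) = Rational(-2, 205))
l = 100 (l = Pow(Add(1, 9), 2) = Pow(10, 2) = 100)
Add(l, Function('P')(116, Function('T')(7))) = Add(100, Rational(-2, 205)) = Rational(20498, 205)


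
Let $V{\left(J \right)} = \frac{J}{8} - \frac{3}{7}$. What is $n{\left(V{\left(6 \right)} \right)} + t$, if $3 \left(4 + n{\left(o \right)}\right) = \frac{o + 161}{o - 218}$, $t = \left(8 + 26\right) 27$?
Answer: $\frac{16707973}{18285} \approx 913.75$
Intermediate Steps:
$V{\left(J \right)} = - \frac{3}{7} + \frac{J}{8}$ ($V{\left(J \right)} = J \frac{1}{8} - \frac{3}{7} = \frac{J}{8} - \frac{3}{7} = - \frac{3}{7} + \frac{J}{8}$)
$t = 918$ ($t = 34 \cdot 27 = 918$)
$n{\left(o \right)} = -4 + \frac{161 + o}{3 \left(-218 + o\right)}$ ($n{\left(o \right)} = -4 + \frac{\left(o + 161\right) \frac{1}{o - 218}}{3} = -4 + \frac{\left(161 + o\right) \frac{1}{-218 + o}}{3} = -4 + \frac{\frac{1}{-218 + o} \left(161 + o\right)}{3} = -4 + \frac{161 + o}{3 \left(-218 + o\right)}$)
$n{\left(V{\left(6 \right)} \right)} + t = \frac{2777 - 11 \left(- \frac{3}{7} + \frac{1}{8} \cdot 6\right)}{3 \left(-218 + \left(- \frac{3}{7} + \frac{1}{8} \cdot 6\right)\right)} + 918 = \frac{2777 - 11 \left(- \frac{3}{7} + \frac{3}{4}\right)}{3 \left(-218 + \left(- \frac{3}{7} + \frac{3}{4}\right)\right)} + 918 = \frac{2777 - \frac{99}{28}}{3 \left(-218 + \frac{9}{28}\right)} + 918 = \frac{2777 - \frac{99}{28}}{3 \left(- \frac{6095}{28}\right)} + 918 = \frac{1}{3} \left(- \frac{28}{6095}\right) \frac{77657}{28} + 918 = - \frac{77657}{18285} + 918 = \frac{16707973}{18285}$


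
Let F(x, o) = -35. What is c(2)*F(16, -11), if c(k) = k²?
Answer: -140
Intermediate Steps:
c(2)*F(16, -11) = 2²*(-35) = 4*(-35) = -140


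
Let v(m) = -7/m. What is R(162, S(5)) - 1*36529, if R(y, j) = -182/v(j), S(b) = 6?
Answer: -36373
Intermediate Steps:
R(y, j) = 26*j (R(y, j) = -182*(-j/7) = -(-26)*j = 26*j)
R(162, S(5)) - 1*36529 = 26*6 - 1*36529 = 156 - 36529 = -36373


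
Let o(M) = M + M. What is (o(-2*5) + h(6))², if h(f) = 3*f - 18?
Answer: 400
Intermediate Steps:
o(M) = 2*M
h(f) = -18 + 3*f
(o(-2*5) + h(6))² = (2*(-2*5) + (-18 + 3*6))² = (2*(-10) + (-18 + 18))² = (-20 + 0)² = (-20)² = 400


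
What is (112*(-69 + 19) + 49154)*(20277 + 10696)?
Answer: 1348998042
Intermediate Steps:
(112*(-69 + 19) + 49154)*(20277 + 10696) = (112*(-50) + 49154)*30973 = (-5600 + 49154)*30973 = 43554*30973 = 1348998042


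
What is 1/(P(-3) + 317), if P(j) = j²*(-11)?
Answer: 1/218 ≈ 0.0045872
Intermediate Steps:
P(j) = -11*j²
1/(P(-3) + 317) = 1/(-11*(-3)² + 317) = 1/(-11*9 + 317) = 1/(-99 + 317) = 1/218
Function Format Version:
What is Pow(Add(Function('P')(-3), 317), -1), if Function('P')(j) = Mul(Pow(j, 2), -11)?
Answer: Rational(1, 218) ≈ 0.0045872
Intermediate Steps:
Function('P')(j) = Mul(-11, Pow(j, 2))
Pow(Add(Function('P')(-3), 317), -1) = Pow(Add(Mul(-11, Pow(-3, 2)), 317), -1) = Pow(Add(Mul(-11, 9), 317), -1) = Pow(Add(-99, 317), -1) = Pow(218, -1) = Rational(1, 218)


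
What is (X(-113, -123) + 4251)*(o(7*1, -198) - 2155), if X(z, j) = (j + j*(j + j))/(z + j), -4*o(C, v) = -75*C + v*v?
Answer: -46026704199/944 ≈ -4.8757e+7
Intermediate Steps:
o(C, v) = -v²/4 + 75*C/4 (o(C, v) = -(-75*C + v*v)/4 = -(-75*C + v²)/4 = -(v² - 75*C)/4 = -v²/4 + 75*C/4)
X(z, j) = (j + 2*j²)/(j + z) (X(z, j) = (j + j*(2*j))/(j + z) = (j + 2*j²)/(j + z))
(X(-113, -123) + 4251)*(o(7*1, -198) - 2155) = (-123*(1 + 2*(-123))/(-123 - 113) + 4251)*((-¼*(-198)² + 75*(7*1)/4) - 2155) = (-123*(1 - 246)/(-236) + 4251)*((-¼*39204 + (75/4)*7) - 2155) = (-123*(-1/236)*(-245) + 4251)*((-9801 + 525/4) - 2155) = (-30135/236 + 4251)*(-38679/4 - 2155) = (973101/236)*(-47299/4) = -46026704199/944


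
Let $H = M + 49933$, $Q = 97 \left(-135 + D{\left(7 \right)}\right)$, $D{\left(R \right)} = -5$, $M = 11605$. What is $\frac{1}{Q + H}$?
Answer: $\frac{1}{47958} \approx 2.0852 \cdot 10^{-5}$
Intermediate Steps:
$Q = -13580$ ($Q = 97 \left(-135 - 5\right) = 97 \left(-140\right) = -13580$)
$H = 61538$ ($H = 11605 + 49933 = 61538$)
$\frac{1}{Q + H} = \frac{1}{-13580 + 61538} = \frac{1}{47958}$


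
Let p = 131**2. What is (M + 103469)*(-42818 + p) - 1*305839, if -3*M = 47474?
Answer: -6746989498/3 ≈ -2.2490e+9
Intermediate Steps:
M = -47474/3 (M = -1/3*47474 = -47474/3 ≈ -15825.)
p = 17161
(M + 103469)*(-42818 + p) - 1*305839 = (-47474/3 + 103469)*(-42818 + 17161) - 1*305839 = (262933/3)*(-25657) - 305839 = -6746071981/3 - 305839 = -6746989498/3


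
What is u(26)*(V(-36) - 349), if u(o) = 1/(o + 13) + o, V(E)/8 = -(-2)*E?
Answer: -938875/39 ≈ -24074.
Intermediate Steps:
V(E) = 16*E (V(E) = 8*(-(-2)*E) = 8*(2*E) = 16*E)
u(o) = o + 1/(13 + o) (u(o) = 1/(13 + o) + o = o + 1/(13 + o))
u(26)*(V(-36) - 349) = ((1 + 26**2 + 13*26)/(13 + 26))*(16*(-36) - 349) = ((1 + 676 + 338)/39)*(-576 - 349) = ((1/39)*1015)*(-925) = (1015/39)*(-925) = -938875/39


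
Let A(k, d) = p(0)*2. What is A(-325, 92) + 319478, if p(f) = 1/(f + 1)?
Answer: 319480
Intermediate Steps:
p(f) = 1/(1 + f)
A(k, d) = 2 (A(k, d) = 2/(1 + 0) = 2/1 = 1*2 = 2)
A(-325, 92) + 319478 = 2 + 319478 = 319480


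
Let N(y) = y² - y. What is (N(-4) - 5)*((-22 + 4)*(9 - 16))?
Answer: 1890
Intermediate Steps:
(N(-4) - 5)*((-22 + 4)*(9 - 16)) = (-4*(-1 - 4) - 5)*((-22 + 4)*(9 - 16)) = (-4*(-5) - 5)*(-18*(-7)) = (20 - 5)*126 = 15*126 = 1890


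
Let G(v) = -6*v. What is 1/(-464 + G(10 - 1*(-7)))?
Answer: -1/566 ≈ -0.0017668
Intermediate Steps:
1/(-464 + G(10 - 1*(-7))) = 1/(-464 - 6*(10 - 1*(-7))) = 1/(-464 - 6*(10 + 7)) = 1/(-464 - 6*17) = 1/(-464 - 102) = 1/(-566) = -1/566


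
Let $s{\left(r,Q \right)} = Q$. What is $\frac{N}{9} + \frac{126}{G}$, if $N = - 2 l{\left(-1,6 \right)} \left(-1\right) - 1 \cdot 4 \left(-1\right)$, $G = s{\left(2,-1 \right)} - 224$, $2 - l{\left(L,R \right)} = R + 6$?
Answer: $- \frac{526}{225} \approx -2.3378$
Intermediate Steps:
$l{\left(L,R \right)} = -4 - R$ ($l{\left(L,R \right)} = 2 - \left(R + 6\right) = 2 - \left(6 + R\right) = -4 - R$)
$G = -225$ ($G = -1 - 224 = -225$)
$N = -16$ ($N = - 2 \left(-4 - 6\right) \left(-1\right) - 1 \cdot 4 \left(-1\right) = - 2 \left(-4 - 6\right) \left(-1\right) - 4 \left(-1\right) = \left(-2\right) \left(-10\right) \left(-1\right) - -4 = 20 \left(-1\right) + 4 = -20 + 4 = -16$)
$\frac{N}{9} + \frac{126}{G} = - \frac{16}{9} + \frac{126}{-225} = \left(-16\right) \frac{1}{9} + 126 \left(- \frac{1}{225}\right) = - \frac{16}{9} - \frac{14}{25} = - \frac{526}{225}$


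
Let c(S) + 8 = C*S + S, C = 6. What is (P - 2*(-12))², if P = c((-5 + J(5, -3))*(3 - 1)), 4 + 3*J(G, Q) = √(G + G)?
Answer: 49484/9 - 6104*√10/9 ≈ 3353.5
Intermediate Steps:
J(G, Q) = -4/3 + √2*√G/3 (J(G, Q) = -4/3 + √(G + G)/3 = -4/3 + √(2*G)/3 = -4/3 + (√2*√G)/3 = -4/3 + √2*√G/3)
c(S) = -8 + 7*S (c(S) = -8 + (6*S + S) = -8 + 7*S)
P = -290/3 + 14*√10/3 (P = -8 + 7*((-5 + (-4/3 + √2*√5/3))*(3 - 1)) = -8 + 7*((-5 + (-4/3 + √10/3))*2) = -8 + 7*((-19/3 + √10/3)*2) = -8 + 7*(-38/3 + 2*√10/3) = -8 + (-266/3 + 14*√10/3) = -290/3 + 14*√10/3 ≈ -81.909)
(P - 2*(-12))² = ((-290/3 + 14*√10/3) - 2*(-12))² = ((-290/3 + 14*√10/3) + 24)² = (-218/3 + 14*√10/3)²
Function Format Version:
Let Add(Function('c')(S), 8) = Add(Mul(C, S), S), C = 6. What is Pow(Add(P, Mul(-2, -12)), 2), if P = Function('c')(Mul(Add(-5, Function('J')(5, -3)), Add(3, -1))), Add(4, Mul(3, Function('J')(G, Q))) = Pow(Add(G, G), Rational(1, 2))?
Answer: Add(Rational(49484, 9), Mul(Rational(-6104, 9), Pow(10, Rational(1, 2)))) ≈ 3353.5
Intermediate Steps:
Function('J')(G, Q) = Add(Rational(-4, 3), Mul(Rational(1, 3), Pow(2, Rational(1, 2)), Pow(G, Rational(1, 2)))) (Function('J')(G, Q) = Add(Rational(-4, 3), Mul(Rational(1, 3), Pow(Add(G, G), Rational(1, 2)))) = Add(Rational(-4, 3), Mul(Rational(1, 3), Pow(Mul(2, G), Rational(1, 2)))) = Add(Rational(-4, 3), Mul(Rational(1, 3), Mul(Pow(2, Rational(1, 2)), Pow(G, Rational(1, 2))))) = Add(Rational(-4, 3), Mul(Rational(1, 3), Pow(2, Rational(1, 2)), Pow(G, Rational(1, 2)))))
Function('c')(S) = Add(-8, Mul(7, S)) (Function('c')(S) = Add(-8, Add(Mul(6, S), S)) = Add(-8, Mul(7, S)))
P = Add(Rational(-290, 3), Mul(Rational(14, 3), Pow(10, Rational(1, 2)))) (P = Add(-8, Mul(7, Mul(Add(-5, Add(Rational(-4, 3), Mul(Rational(1, 3), Pow(2, Rational(1, 2)), Pow(5, Rational(1, 2))))), Add(3, -1)))) = Add(-8, Mul(7, Mul(Add(-5, Add(Rational(-4, 3), Mul(Rational(1, 3), Pow(10, Rational(1, 2))))), 2))) = Add(-8, Mul(7, Mul(Add(Rational(-19, 3), Mul(Rational(1, 3), Pow(10, Rational(1, 2)))), 2))) = Add(-8, Mul(7, Add(Rational(-38, 3), Mul(Rational(2, 3), Pow(10, Rational(1, 2)))))) = Add(-8, Add(Rational(-266, 3), Mul(Rational(14, 3), Pow(10, Rational(1, 2))))) = Add(Rational(-290, 3), Mul(Rational(14, 3), Pow(10, Rational(1, 2)))) ≈ -81.909)
Pow(Add(P, Mul(-2, -12)), 2) = Pow(Add(Add(Rational(-290, 3), Mul(Rational(14, 3), Pow(10, Rational(1, 2)))), Mul(-2, -12)), 2) = Pow(Add(Add(Rational(-290, 3), Mul(Rational(14, 3), Pow(10, Rational(1, 2)))), 24), 2) = Pow(Add(Rational(-218, 3), Mul(Rational(14, 3), Pow(10, Rational(1, 2)))), 2)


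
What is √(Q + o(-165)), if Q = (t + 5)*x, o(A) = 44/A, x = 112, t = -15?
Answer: 2*I*√63015/15 ≈ 33.47*I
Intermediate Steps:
Q = -1120 (Q = (-15 + 5)*112 = -10*112 = -1120)
√(Q + o(-165)) = √(-1120 + 44/(-165)) = √(-1120 + 44*(-1/165)) = √(-1120 - 4/15) = √(-16804/15) = 2*I*√63015/15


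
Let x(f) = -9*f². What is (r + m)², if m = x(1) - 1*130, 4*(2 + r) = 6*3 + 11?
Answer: 286225/16 ≈ 17889.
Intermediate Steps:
r = 21/4 (r = -2 + (6*3 + 11)/4 = -2 + (18 + 11)/4 = -2 + (¼)*29 = -2 + 29/4 = 21/4 ≈ 5.2500)
m = -139 (m = -9*1² - 1*130 = -9*1 - 130 = -9 - 130 = -139)
(r + m)² = (21/4 - 139)² = (-535/4)² = 286225/16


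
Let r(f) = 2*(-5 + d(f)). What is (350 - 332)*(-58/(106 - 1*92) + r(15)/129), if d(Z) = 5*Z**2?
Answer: 71634/301 ≈ 237.99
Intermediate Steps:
r(f) = -10 + 10*f**2 (r(f) = 2*(-5 + 5*f**2) = -10 + 10*f**2)
(350 - 332)*(-58/(106 - 1*92) + r(15)/129) = (350 - 332)*(-58/(106 - 1*92) + (-10 + 10*15**2)/129) = 18*(-58/(106 - 92) + (-10 + 10*225)*(1/129)) = 18*(-58/14 + (-10 + 2250)*(1/129)) = 18*(-58*1/14 + 2240*(1/129)) = 18*(-29/7 + 2240/129) = 18*(11939/903) = 71634/301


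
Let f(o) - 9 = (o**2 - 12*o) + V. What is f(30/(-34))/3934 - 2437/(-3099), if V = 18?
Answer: 200360741/251666691 ≈ 0.79613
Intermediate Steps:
f(o) = 27 + o**2 - 12*o (f(o) = 9 + ((o**2 - 12*o) + 18) = 9 + (18 + o**2 - 12*o) = 27 + o**2 - 12*o)
f(30/(-34))/3934 - 2437/(-3099) = (27 + (30/(-34))**2 - 360/(-34))/3934 - 2437/(-3099) = (27 + (30*(-1/34))**2 - 360*(-1)/34)*(1/3934) - 2437*(-1/3099) = (27 + (-15/17)**2 - 12*(-15/17))*(1/3934) + 2437/3099 = (27 + 225/289 + 180/17)*(1/3934) + 2437/3099 = (11088/289)*(1/3934) + 2437/3099 = 792/81209 + 2437/3099 = 200360741/251666691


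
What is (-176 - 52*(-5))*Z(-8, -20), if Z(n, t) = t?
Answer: -1680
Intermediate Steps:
(-176 - 52*(-5))*Z(-8, -20) = (-176 - 52*(-5))*(-20) = (-176 + 260)*(-20) = 84*(-20) = -1680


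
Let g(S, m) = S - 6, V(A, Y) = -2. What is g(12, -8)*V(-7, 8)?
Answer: -12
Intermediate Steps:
g(S, m) = -6 + S
g(12, -8)*V(-7, 8) = (-6 + 12)*(-2) = 6*(-2) = -12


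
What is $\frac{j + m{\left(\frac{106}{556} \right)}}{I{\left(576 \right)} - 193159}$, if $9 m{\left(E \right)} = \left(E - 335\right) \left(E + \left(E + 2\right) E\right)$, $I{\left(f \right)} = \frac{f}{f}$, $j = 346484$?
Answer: $- \frac{66993353336065}{37349913225744} \approx -1.7937$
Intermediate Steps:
$I{\left(f \right)} = 1$
$m{\left(E \right)} = \frac{\left(-335 + E\right) \left(E + E \left(2 + E\right)\right)}{9}$ ($m{\left(E \right)} = \frac{\left(E - 335\right) \left(E + \left(E + 2\right) E\right)}{9} = \frac{\left(-335 + E\right) \left(E + \left(2 + E\right) E\right)}{9} = \frac{\left(-335 + E\right) \left(E + E \left(2 + E\right)\right)}{9}$)
$\frac{j + m{\left(\frac{106}{556} \right)}}{I{\left(576 \right)} - 193159} = \frac{346484 + \frac{\frac{106}{556} \left(-1005 + \left(\frac{106}{556}\right)^{2} - 332 \cdot \frac{106}{556}\right)}{9}}{1 - 193159} = \frac{346484 + \frac{106 \cdot \frac{1}{556} \left(-1005 + \left(106 \cdot \frac{1}{556}\right)^{2} - 332 \cdot 106 \cdot \frac{1}{556}\right)}{9}}{-193158} = \left(346484 + \frac{1}{9} \cdot \frac{53}{278} \left(-1005 + \left(\frac{53}{278}\right)^{2} - \frac{8798}{139}\right)\right) \left(- \frac{1}{193158}\right) = \left(346484 + \frac{1}{9} \cdot \frac{53}{278} \left(-1005 + \frac{2809}{77284} - \frac{8798}{139}\right)\right) \left(- \frac{1}{193158}\right) = \left(346484 + \frac{1}{9} \cdot \frac{53}{278} \left(- \frac{82559299}{77284}\right)\right) \left(- \frac{1}{193158}\right) = \left(346484 - \frac{4375642847}{193364568}\right) \left(- \frac{1}{193158}\right) = \frac{66993353336065}{193364568} \left(- \frac{1}{193158}\right) = - \frac{66993353336065}{37349913225744}$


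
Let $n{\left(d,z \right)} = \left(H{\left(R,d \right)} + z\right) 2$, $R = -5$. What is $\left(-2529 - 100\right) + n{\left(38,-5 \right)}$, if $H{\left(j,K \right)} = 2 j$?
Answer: $-2659$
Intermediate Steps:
$n{\left(d,z \right)} = -20 + 2 z$ ($n{\left(d,z \right)} = \left(2 \left(-5\right) + z\right) 2 = \left(-10 + z\right) 2 = -20 + 2 z$)
$\left(-2529 - 100\right) + n{\left(38,-5 \right)} = \left(-2529 - 100\right) + \left(-20 + 2 \left(-5\right)\right) = -2629 - 30 = -2659$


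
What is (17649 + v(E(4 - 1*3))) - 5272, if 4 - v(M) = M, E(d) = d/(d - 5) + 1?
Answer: 49521/4 ≈ 12380.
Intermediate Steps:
E(d) = 1 + d/(-5 + d) (E(d) = d/(-5 + d) + 1 = 1 + d/(-5 + d))
v(M) = 4 - M
(17649 + v(E(4 - 1*3))) - 5272 = (17649 + (4 - (-5 + 2*(4 - 1*3))/(-5 + (4 - 1*3)))) - 5272 = (17649 + (4 - (-5 + 2*(4 - 3))/(-5 + (4 - 3)))) - 5272 = (17649 + (4 - (-5 + 2*1)/(-5 + 1))) - 5272 = (17649 + (4 - (-5 + 2)/(-4))) - 5272 = (17649 + (4 - (-1)*(-3)/4)) - 5272 = (17649 + (4 - 1*¾)) - 5272 = (17649 + (4 - ¾)) - 5272 = (17649 + 13/4) - 5272 = 70609/4 - 5272 = 49521/4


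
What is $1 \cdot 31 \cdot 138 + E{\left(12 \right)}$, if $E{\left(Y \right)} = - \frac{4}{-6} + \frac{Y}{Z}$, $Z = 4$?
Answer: $\frac{12845}{3} \approx 4281.7$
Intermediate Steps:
$E{\left(Y \right)} = \frac{2}{3} + \frac{Y}{4}$ ($E{\left(Y \right)} = - \frac{4}{-6} + \frac{Y}{4} = \left(-4\right) \left(- \frac{1}{6}\right) + Y \frac{1}{4} = \frac{2}{3} + \frac{Y}{4}$)
$1 \cdot 31 \cdot 138 + E{\left(12 \right)} = 1 \cdot 31 \cdot 138 + \left(\frac{2}{3} + \frac{1}{4} \cdot 12\right) = 31 \cdot 138 + \left(\frac{2}{3} + 3\right) = 4278 + \frac{11}{3} = \frac{12845}{3}$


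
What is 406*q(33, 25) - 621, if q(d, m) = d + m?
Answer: 22927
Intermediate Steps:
406*q(33, 25) - 621 = 406*(33 + 25) - 621 = 406*58 - 621 = 23548 - 621 = 22927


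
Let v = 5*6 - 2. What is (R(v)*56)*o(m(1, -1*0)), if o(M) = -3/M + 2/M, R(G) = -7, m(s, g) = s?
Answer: 392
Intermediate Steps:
v = 28 (v = 30 - 2 = 28)
o(M) = -1/M
(R(v)*56)*o(m(1, -1*0)) = (-7*56)*(-1/1) = -(-392) = -392*(-1) = 392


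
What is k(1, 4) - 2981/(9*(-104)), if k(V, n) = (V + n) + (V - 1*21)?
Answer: -11059/936 ≈ -11.815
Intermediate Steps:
k(V, n) = -21 + n + 2*V (k(V, n) = (V + n) + (V - 21) = (V + n) + (-21 + V) = -21 + n + 2*V)
k(1, 4) - 2981/(9*(-104)) = (-21 + 4 + 2*1) - 2981/(9*(-104)) = (-21 + 4 + 2) - 2981/(-936) = -15 - 2981*(-1/936) = -15 + 2981/936 = -11059/936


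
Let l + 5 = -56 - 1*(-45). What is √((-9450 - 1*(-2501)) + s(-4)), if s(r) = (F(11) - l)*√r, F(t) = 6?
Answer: √(-6949 + 44*I) ≈ 0.2639 + 83.361*I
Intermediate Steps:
l = -16 (l = -5 + (-56 - 1*(-45)) = -5 + (-56 + 45) = -5 - 11 = -16)
s(r) = 22*√r (s(r) = (6 - 1*(-16))*√r = (6 + 16)*√r = 22*√r)
√((-9450 - 1*(-2501)) + s(-4)) = √((-9450 - 1*(-2501)) + 22*√(-4)) = √((-9450 + 2501) + 22*(2*I)) = √(-6949 + 44*I)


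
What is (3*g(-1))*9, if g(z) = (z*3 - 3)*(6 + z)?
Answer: -810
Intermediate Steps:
g(z) = (-3 + 3*z)*(6 + z) (g(z) = (3*z - 3)*(6 + z) = (-3 + 3*z)*(6 + z))
(3*g(-1))*9 = (3*(-18 + 3*(-1)**2 + 15*(-1)))*9 = (3*(-18 + 3*1 - 15))*9 = (3*(-18 + 3 - 15))*9 = (3*(-30))*9 = -90*9 = -810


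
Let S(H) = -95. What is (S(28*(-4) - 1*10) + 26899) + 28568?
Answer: 55372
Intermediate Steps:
(S(28*(-4) - 1*10) + 26899) + 28568 = (-95 + 26899) + 28568 = 26804 + 28568 = 55372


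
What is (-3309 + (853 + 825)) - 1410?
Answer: -3041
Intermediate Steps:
(-3309 + (853 + 825)) - 1410 = (-3309 + 1678) - 1410 = -1631 - 1410 = -3041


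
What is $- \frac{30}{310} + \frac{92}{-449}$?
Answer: $- \frac{4199}{13919} \approx -0.30167$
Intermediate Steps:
$- \frac{30}{310} + \frac{92}{-449} = \left(-30\right) \frac{1}{310} + 92 \left(- \frac{1}{449}\right) = - \frac{3}{31} - \frac{92}{449} = - \frac{4199}{13919}$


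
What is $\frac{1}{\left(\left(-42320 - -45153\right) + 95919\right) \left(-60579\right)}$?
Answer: $- \frac{1}{5982297408} \approx -1.6716 \cdot 10^{-10}$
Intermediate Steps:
$\frac{1}{\left(\left(-42320 - -45153\right) + 95919\right) \left(-60579\right)} = \frac{1}{\left(-42320 + 45153\right) + 95919} \left(- \frac{1}{60579}\right) = \frac{1}{2833 + 95919} \left(- \frac{1}{60579}\right) = \frac{1}{98752} \left(- \frac{1}{60579}\right) = - \frac{1}{5982297408}$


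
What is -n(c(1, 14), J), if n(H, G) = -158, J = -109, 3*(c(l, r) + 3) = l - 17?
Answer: 158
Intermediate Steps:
c(l, r) = -26/3 + l/3 (c(l, r) = -3 + (l - 17)/3 = -3 + (-17 + l)/3 = -3 + (-17/3 + l/3) = -26/3 + l/3)
-n(c(1, 14), J) = -1*(-158) = 158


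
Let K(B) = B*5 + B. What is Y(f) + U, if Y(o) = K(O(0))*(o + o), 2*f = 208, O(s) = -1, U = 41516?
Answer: 40268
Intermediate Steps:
K(B) = 6*B (K(B) = 5*B + B = 6*B)
f = 104 (f = (½)*208 = 104)
Y(o) = -12*o (Y(o) = (6*(-1))*(o + o) = -12*o)
Y(f) + U = -12*104 + 41516 = -1248 + 41516 = 40268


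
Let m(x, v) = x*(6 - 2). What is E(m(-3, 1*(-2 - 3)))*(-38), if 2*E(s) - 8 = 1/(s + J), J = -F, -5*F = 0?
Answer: -1805/12 ≈ -150.42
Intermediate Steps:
F = 0 (F = -⅕*0 = 0)
J = 0 (J = -1*0 = 0)
m(x, v) = 4*x (m(x, v) = x*4 = 4*x)
E(s) = 4 + 1/(2*s) (E(s) = 4 + 1/(2*(s + 0)) = 4 + 1/(2*s))
E(m(-3, 1*(-2 - 3)))*(-38) = (4 + 1/(2*((4*(-3)))))*(-38) = (4 + (½)/(-12))*(-38) = (4 + (½)*(-1/12))*(-38) = (4 - 1/24)*(-38) = (95/24)*(-38) = -1805/12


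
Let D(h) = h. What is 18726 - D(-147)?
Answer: 18873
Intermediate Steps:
18726 - D(-147) = 18726 - 1*(-147) = 18726 + 147 = 18873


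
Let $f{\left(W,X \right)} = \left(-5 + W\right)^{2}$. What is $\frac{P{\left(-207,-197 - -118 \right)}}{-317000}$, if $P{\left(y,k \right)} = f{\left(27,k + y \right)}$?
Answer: $- \frac{121}{79250} \approx -0.0015268$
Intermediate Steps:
$P{\left(y,k \right)} = 484$ ($P{\left(y,k \right)} = \left(-5 + 27\right)^{2} = 22^{2} = 484$)
$\frac{P{\left(-207,-197 - -118 \right)}}{-317000} = \frac{484}{-317000} = 484 \left(- \frac{1}{317000}\right) = - \frac{121}{79250}$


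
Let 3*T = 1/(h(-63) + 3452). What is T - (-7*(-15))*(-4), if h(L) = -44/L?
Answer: 91358421/217520 ≈ 420.00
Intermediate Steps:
T = 21/217520 (T = 1/(3*(-44/(-63) + 3452)) = 1/(3*(-44*(-1/63) + 3452)) = 1/(3*(44/63 + 3452)) = 1/(3*(217520/63)) = (⅓)*(63/217520) = 21/217520 ≈ 9.6543e-5)
T - (-7*(-15))*(-4) = 21/217520 - (-7*(-15))*(-4) = 21/217520 - 105*(-4) = 21/217520 - 1*(-420) = 21/217520 + 420 = 91358421/217520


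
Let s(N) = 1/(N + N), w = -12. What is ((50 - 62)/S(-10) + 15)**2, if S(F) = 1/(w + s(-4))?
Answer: 103041/4 ≈ 25760.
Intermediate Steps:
s(N) = 1/(2*N)
S(F) = -8/97 (S(F) = 1/(-12 + (1/2)/(-4)) = 1/(-12 + (1/2)*(-1/4)) = 1/(-12 - 1/8) = 1/(-97/8) = -8/97)
((50 - 62)/S(-10) + 15)**2 = ((50 - 62)/(-8/97) + 15)**2 = (-12*(-97/8) + 15)**2 = (291/2 + 15)**2 = (321/2)**2 = 103041/4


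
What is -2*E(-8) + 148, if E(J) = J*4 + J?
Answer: 228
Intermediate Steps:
E(J) = 5*J (E(J) = 4*J + J = 5*J)
-2*E(-8) + 148 = -10*(-8) + 148 = -2*(-40) + 148 = 80 + 148 = 228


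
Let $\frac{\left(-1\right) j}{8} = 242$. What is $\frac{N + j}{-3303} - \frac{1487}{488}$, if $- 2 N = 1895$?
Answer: $- \frac{3504413}{1611864} \approx -2.1741$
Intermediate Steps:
$N = - \frac{1895}{2}$ ($N = \left(- \frac{1}{2}\right) 1895 = - \frac{1895}{2} \approx -947.5$)
$j = -1936$ ($j = \left(-8\right) 242 = -1936$)
$\frac{N + j}{-3303} - \frac{1487}{488} = \frac{- \frac{1895}{2} - 1936}{-3303} - \frac{1487}{488} = \left(- \frac{5767}{2}\right) \left(- \frac{1}{3303}\right) - \frac{1487}{488} = \frac{5767}{6606} - \frac{1487}{488} = - \frac{3504413}{1611864}$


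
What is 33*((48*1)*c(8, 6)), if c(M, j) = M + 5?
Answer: 20592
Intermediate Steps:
c(M, j) = 5 + M
33*((48*1)*c(8, 6)) = 33*((48*1)*(5 + 8)) = 33*(48*13) = 33*624 = 20592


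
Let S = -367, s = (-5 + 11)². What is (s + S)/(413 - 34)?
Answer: -331/379 ≈ -0.87335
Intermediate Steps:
s = 36 (s = 6² = 36)
(s + S)/(413 - 34) = (36 - 367)/(413 - 34) = -331/379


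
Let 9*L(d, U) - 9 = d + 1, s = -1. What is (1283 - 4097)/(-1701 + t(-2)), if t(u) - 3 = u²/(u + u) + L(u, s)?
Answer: 25326/15283 ≈ 1.6571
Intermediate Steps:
L(d, U) = 10/9 + d/9 (L(d, U) = 1 + (d + 1)/9 = 1 + (1 + d)/9 = 1 + (⅑ + d/9) = 10/9 + d/9)
t(u) = 37/9 + 11*u/18 (t(u) = 3 + (u²/(u + u) + (10/9 + u/9)) = 3 + (u²/((2*u)) + (10/9 + u/9)) = 3 + ((1/(2*u))*u² + (10/9 + u/9)) = 3 + (u/2 + (10/9 + u/9)) = 3 + (10/9 + 11*u/18) = 37/9 + 11*u/18)
(1283 - 4097)/(-1701 + t(-2)) = (1283 - 4097)/(-1701 + (37/9 + (11/18)*(-2))) = -2814/(-1701 + (37/9 - 11/9)) = -2814/(-1701 + 26/9) = -2814/(-15283/9) = -2814*(-9/15283) = 25326/15283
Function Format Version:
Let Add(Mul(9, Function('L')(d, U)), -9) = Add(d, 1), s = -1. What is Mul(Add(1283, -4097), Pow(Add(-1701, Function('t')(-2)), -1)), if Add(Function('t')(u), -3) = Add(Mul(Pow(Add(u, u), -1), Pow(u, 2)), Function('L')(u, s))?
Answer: Rational(25326, 15283) ≈ 1.6571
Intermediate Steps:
Function('L')(d, U) = Add(Rational(10, 9), Mul(Rational(1, 9), d)) (Function('L')(d, U) = Add(1, Mul(Rational(1, 9), Add(d, 1))) = Add(1, Mul(Rational(1, 9), Add(1, d))) = Add(1, Add(Rational(1, 9), Mul(Rational(1, 9), d))) = Add(Rational(10, 9), Mul(Rational(1, 9), d)))
Function('t')(u) = Add(Rational(37, 9), Mul(Rational(11, 18), u)) (Function('t')(u) = Add(3, Add(Mul(Pow(Add(u, u), -1), Pow(u, 2)), Add(Rational(10, 9), Mul(Rational(1, 9), u)))) = Add(3, Add(Mul(Pow(Mul(2, u), -1), Pow(u, 2)), Add(Rational(10, 9), Mul(Rational(1, 9), u)))) = Add(3, Add(Mul(Mul(Rational(1, 2), Pow(u, -1)), Pow(u, 2)), Add(Rational(10, 9), Mul(Rational(1, 9), u)))) = Add(3, Add(Mul(Rational(1, 2), u), Add(Rational(10, 9), Mul(Rational(1, 9), u)))) = Add(3, Add(Rational(10, 9), Mul(Rational(11, 18), u))) = Add(Rational(37, 9), Mul(Rational(11, 18), u)))
Mul(Add(1283, -4097), Pow(Add(-1701, Function('t')(-2)), -1)) = Mul(Add(1283, -4097), Pow(Add(-1701, Add(Rational(37, 9), Mul(Rational(11, 18), -2))), -1)) = Mul(-2814, Pow(Add(-1701, Add(Rational(37, 9), Rational(-11, 9))), -1)) = Mul(-2814, Pow(Add(-1701, Rational(26, 9)), -1)) = Mul(-2814, Pow(Rational(-15283, 9), -1)) = Mul(-2814, Rational(-9, 15283)) = Rational(25326, 15283)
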